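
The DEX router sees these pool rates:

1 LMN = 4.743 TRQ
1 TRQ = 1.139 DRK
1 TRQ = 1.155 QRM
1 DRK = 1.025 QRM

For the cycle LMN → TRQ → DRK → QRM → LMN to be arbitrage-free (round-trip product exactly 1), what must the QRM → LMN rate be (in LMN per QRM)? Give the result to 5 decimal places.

0.18059

Known legs of the cycle: 4.743 × 1.139 × 1.025 = 5.537333925
For no arbitrage the full-cycle product must be 1, so the missing rate is 1 / 5.537333925 ≈ 0.1805923.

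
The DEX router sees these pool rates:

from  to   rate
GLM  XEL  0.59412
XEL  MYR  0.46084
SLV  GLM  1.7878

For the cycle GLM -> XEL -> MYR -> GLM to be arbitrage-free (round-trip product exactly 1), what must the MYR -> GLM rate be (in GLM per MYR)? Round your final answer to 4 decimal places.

3.6524

Known legs of the cycle: 0.59412 × 0.46084 = 0.2737942608
For no arbitrage the full-cycle product must be 1, so the missing rate is 1 / 0.2737942608 ≈ 3.652378.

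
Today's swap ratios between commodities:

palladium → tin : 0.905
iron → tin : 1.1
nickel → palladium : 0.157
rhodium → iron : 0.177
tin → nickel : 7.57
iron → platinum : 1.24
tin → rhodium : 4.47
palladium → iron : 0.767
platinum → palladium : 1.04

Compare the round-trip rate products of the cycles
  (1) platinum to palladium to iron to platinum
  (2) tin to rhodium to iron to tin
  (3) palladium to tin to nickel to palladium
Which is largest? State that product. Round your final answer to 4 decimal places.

(1) 1.04 × 0.767 × 1.24 = 0.98912
(2) 4.47 × 0.177 × 1.1 = 0.87031
(3) 0.905 × 7.57 × 0.157 = 1.07558
Highest is cycle (3) at 1.0756 (>1, arbitrage).

1.0756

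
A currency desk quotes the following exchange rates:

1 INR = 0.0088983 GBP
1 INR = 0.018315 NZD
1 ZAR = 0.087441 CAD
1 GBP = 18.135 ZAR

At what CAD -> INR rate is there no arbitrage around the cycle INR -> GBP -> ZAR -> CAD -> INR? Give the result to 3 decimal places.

70.870

Known legs of the cycle: 0.0088983 × 18.135 × 0.087441 = 0.0141104127991905
For no arbitrage the full-cycle product must be 1, so the missing rate is 1 / 0.0141104127991905 ≈ 70.86965.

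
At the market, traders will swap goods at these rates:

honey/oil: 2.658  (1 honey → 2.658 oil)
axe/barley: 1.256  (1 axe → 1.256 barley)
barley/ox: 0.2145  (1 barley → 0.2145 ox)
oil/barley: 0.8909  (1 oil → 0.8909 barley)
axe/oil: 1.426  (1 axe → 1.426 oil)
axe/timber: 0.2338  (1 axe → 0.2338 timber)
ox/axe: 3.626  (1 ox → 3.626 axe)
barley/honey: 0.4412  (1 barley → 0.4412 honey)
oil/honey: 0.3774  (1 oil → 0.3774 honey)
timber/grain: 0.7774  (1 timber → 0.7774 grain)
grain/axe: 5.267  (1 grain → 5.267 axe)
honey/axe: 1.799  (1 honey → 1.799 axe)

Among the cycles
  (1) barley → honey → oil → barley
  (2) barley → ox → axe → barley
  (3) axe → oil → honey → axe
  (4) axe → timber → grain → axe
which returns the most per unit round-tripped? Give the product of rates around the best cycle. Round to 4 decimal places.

1.0448

(1) 0.4412 × 2.658 × 0.8909 = 1.04477
(2) 0.2145 × 3.626 × 1.256 = 0.97689
(3) 1.426 × 0.3774 × 1.799 = 0.96817
(4) 0.2338 × 0.7774 × 5.267 = 0.95731
Highest is cycle (1) at 1.0448 (>1, arbitrage).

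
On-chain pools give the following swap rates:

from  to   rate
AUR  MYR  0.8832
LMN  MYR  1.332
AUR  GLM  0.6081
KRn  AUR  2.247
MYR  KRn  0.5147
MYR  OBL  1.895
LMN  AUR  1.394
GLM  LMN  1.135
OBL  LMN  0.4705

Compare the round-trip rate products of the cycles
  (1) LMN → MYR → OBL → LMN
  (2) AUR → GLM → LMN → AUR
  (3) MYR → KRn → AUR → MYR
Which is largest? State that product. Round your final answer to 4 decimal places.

1.1876

(1) 1.332 × 1.895 × 0.4705 = 1.18761
(2) 0.6081 × 1.135 × 1.394 = 0.96213
(3) 0.5147 × 2.247 × 0.8832 = 1.02145
Highest is cycle (1) at 1.1876 (>1, arbitrage).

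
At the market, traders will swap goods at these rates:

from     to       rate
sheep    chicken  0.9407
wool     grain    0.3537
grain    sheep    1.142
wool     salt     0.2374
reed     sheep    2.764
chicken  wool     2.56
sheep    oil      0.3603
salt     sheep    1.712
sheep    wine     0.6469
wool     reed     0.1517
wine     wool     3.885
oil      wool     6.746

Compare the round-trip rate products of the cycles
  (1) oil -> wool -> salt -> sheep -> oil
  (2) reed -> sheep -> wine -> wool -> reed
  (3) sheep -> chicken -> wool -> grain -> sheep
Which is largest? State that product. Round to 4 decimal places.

1.0538

(1) 6.746 × 0.2374 × 1.712 × 0.3603 = 0.98786
(2) 2.764 × 0.6469 × 3.885 × 0.1517 = 1.05378
(3) 0.9407 × 2.56 × 0.3537 × 1.142 = 0.97273
Highest is cycle (2) at 1.0538 (>1, arbitrage).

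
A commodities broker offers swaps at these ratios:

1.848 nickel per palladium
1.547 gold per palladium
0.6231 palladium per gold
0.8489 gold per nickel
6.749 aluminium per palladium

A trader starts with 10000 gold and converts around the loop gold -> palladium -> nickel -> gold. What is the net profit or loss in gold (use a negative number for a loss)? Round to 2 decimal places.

10000 gold × 0.6231 = 6231 palladium
6231 palladium × 1.848 = 11514.888 nickel
11514.888 nickel × 0.8489 = 9774.9884232 gold
Net change: 9774.9884232 − 10000 = -225.0115768 gold

-225.01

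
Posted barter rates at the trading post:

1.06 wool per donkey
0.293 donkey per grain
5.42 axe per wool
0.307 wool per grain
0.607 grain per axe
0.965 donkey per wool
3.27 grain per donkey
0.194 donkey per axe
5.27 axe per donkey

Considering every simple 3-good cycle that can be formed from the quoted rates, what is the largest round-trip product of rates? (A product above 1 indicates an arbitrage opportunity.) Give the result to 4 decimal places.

axe→donkey→wool→axe: 0.194 × 1.06 × 5.42 = 1.11457
axe→grain→wool→axe: 0.607 × 0.307 × 5.42 = 1.01001
donkey→grain→wool→donkey: 3.27 × 0.307 × 0.965 = 0.96875
axe→grain→donkey→axe: 0.607 × 0.293 × 5.27 = 0.93727
Maximum is axe→donkey→wool→axe at 1.1146; arbitrage exists.

1.1146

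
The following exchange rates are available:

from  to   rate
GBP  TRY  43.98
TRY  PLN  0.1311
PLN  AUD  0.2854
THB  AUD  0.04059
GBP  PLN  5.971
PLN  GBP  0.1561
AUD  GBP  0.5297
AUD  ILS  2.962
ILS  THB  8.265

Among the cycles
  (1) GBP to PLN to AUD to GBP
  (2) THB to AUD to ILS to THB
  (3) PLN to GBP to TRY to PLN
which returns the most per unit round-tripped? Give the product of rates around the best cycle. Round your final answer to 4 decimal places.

0.9937

(1) 5.971 × 0.2854 × 0.5297 = 0.90267
(2) 0.04059 × 2.962 × 8.265 = 0.99368
(3) 0.1561 × 43.98 × 0.1311 = 0.90004
Highest is cycle (2) at 0.9937 (≤1, no arbitrage).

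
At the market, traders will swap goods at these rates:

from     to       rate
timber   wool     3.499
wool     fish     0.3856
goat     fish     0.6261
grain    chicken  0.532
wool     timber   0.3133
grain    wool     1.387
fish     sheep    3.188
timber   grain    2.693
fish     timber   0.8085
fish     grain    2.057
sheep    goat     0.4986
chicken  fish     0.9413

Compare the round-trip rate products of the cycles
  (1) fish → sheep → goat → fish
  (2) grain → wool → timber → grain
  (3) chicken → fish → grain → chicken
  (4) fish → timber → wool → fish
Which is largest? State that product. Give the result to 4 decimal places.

1.1702

(1) 3.188 × 0.4986 × 0.6261 = 0.99521
(2) 1.387 × 0.3133 × 2.693 = 1.17024
(3) 0.9413 × 2.057 × 0.532 = 1.03009
(4) 0.8085 × 3.499 × 0.3856 = 1.09084
Highest is cycle (2) at 1.1702 (>1, arbitrage).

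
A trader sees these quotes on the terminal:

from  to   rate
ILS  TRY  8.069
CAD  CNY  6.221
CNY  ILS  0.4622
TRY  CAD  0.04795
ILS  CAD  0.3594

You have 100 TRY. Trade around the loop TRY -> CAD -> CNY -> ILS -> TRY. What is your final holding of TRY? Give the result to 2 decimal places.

111.25

100 TRY × 0.04795 = 4.795 CAD
4.795 CAD × 6.221 = 29.829695 CNY
29.829695 CNY × 0.4622 = 13.787285029 ILS
13.787285029 ILS × 8.069 = 111.249602899001 TRY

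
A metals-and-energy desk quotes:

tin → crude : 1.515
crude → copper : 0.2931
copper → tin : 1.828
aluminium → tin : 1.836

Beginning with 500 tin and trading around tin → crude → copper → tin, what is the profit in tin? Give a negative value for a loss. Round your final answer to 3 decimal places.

500 tin × 1.515 = 757.5 crude
757.5 crude × 0.2931 = 222.02325 copper
222.02325 copper × 1.828 = 405.858501 tin
Net change: 405.858501 − 500 = -94.141499 tin

-94.141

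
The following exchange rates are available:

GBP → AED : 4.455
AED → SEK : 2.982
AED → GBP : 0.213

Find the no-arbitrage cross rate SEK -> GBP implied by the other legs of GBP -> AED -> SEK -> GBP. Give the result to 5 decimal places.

Known legs of the cycle: 4.455 × 2.982 = 13.28481
For no arbitrage the full-cycle product must be 1, so the missing rate is 1 / 13.28481 ≈ 0.0752739.

0.07527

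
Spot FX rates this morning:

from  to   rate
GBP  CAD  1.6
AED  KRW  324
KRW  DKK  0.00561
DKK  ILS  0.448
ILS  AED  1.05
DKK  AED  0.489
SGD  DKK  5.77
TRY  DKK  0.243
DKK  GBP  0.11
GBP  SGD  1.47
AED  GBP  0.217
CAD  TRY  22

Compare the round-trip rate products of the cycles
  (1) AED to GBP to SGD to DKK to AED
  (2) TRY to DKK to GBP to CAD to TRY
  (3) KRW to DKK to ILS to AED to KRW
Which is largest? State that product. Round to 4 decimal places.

0.9409

(1) 0.217 × 1.47 × 5.77 × 0.489 = 0.90004
(2) 0.243 × 0.11 × 1.6 × 22 = 0.94090
(3) 0.00561 × 0.448 × 1.05 × 324 = 0.85502
Highest is cycle (2) at 0.9409 (≤1, no arbitrage).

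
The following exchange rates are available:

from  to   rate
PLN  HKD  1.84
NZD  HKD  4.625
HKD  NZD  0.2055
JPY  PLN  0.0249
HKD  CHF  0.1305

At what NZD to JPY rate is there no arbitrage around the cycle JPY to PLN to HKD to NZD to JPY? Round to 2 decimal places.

Known legs of the cycle: 0.0249 × 1.84 × 0.2055 = 0.009415188
For no arbitrage the full-cycle product must be 1, so the missing rate is 1 / 0.009415188 ≈ 106.2114.

106.21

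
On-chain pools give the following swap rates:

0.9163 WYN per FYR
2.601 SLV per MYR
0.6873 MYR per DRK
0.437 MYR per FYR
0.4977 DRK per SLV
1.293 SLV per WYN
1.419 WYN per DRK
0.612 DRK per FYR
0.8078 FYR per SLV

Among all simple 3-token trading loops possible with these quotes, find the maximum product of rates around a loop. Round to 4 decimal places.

WYN→SLV→FYR→WYN: 1.293 × 0.8078 × 0.9163 = 0.95706
MYR→SLV→FYR→MYR: 2.601 × 0.8078 × 0.437 = 0.91818
WYN→SLV→DRK→WYN: 1.293 × 0.4977 × 1.419 = 0.91316
MYR→SLV→DRK→MYR: 2.601 × 0.4977 × 0.6873 = 0.88972
Maximum is WYN→SLV→FYR→WYN at 0.9571; no arbitrage — every cycle loses value.

0.9571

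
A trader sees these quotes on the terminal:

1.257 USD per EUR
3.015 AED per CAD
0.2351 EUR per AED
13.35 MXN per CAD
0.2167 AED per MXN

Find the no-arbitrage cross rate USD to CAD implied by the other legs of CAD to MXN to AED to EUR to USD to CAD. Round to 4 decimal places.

Known legs of the cycle: 13.35 × 0.2167 × 0.2351 × 1.257 = 0.8549251314615
For no arbitrage the full-cycle product must be 1, so the missing rate is 1 / 0.8549251314615 ≈ 1.169693.

1.1697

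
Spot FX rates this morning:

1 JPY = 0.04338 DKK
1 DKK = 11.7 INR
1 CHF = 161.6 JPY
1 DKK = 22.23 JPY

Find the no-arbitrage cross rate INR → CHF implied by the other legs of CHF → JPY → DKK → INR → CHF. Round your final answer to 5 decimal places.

Known legs of the cycle: 161.6 × 0.04338 × 11.7 = 82.0194336
For no arbitrage the full-cycle product must be 1, so the missing rate is 1 / 82.0194336 ≈ 0.0121922.

0.01219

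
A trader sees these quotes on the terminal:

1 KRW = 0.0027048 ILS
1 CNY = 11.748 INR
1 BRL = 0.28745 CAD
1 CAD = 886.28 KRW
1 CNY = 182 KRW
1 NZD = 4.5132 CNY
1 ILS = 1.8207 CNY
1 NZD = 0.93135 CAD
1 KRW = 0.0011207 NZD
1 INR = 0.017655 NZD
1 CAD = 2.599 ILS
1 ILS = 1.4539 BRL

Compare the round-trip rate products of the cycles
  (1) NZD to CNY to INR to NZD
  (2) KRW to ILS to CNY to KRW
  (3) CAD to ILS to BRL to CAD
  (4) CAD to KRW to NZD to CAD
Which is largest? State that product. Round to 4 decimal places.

1.0862

(1) 4.5132 × 11.748 × 0.017655 = 0.93609
(2) 0.0027048 × 1.8207 × 182 = 0.89628
(3) 2.599 × 1.4539 × 0.28745 = 1.08618
(4) 886.28 × 0.0011207 × 0.93135 = 0.92507
Highest is cycle (3) at 1.0862 (>1, arbitrage).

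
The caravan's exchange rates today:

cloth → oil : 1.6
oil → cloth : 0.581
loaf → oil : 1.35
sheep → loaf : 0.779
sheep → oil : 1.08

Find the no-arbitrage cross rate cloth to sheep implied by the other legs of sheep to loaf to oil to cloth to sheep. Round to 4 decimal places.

Known legs of the cycle: 0.779 × 1.35 × 0.581 = 0.61100865
For no arbitrage the full-cycle product must be 1, so the missing rate is 1 / 0.61100865 ≈ 1.636638.

1.6366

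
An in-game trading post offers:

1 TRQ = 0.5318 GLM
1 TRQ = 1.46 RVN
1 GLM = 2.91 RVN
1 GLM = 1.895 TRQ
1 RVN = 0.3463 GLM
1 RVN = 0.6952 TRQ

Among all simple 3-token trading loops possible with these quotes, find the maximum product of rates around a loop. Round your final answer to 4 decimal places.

1.0758

GLM→RVN→TRQ→GLM: 2.91 × 0.6952 × 0.5318 = 1.07585
GLM→TRQ→RVN→GLM: 1.895 × 1.46 × 0.3463 = 0.95811
Maximum is GLM→RVN→TRQ→GLM at 1.0758; arbitrage exists.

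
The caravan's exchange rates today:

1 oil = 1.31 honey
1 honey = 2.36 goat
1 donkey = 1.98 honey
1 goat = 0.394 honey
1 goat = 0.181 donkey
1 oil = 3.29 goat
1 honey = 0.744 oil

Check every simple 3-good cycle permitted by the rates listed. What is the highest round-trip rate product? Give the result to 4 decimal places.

honey→oil→goat→honey: 0.744 × 3.29 × 0.394 = 0.96442
honey→goat→donkey→honey: 2.36 × 0.181 × 1.98 = 0.84578
Maximum is honey→oil→goat→honey at 0.9644; no arbitrage — every cycle loses value.

0.9644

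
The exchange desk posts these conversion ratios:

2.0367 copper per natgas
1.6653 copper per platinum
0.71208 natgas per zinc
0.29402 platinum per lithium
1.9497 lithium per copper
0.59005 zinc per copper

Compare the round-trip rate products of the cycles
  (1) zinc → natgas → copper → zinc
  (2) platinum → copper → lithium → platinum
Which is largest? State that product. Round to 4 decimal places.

0.9546

(1) 0.71208 × 2.0367 × 0.59005 = 0.85575
(2) 1.6653 × 1.9497 × 0.29402 = 0.95463
Highest is cycle (2) at 0.9546 (≤1, no arbitrage).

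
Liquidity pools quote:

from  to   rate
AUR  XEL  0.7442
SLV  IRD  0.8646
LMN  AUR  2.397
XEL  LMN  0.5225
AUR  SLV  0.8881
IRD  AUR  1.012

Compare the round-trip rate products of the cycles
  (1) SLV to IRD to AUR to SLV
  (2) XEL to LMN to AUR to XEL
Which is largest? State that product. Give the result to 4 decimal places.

(1) 0.8646 × 1.012 × 0.8881 = 0.77707
(2) 0.5225 × 2.397 × 0.7442 = 0.93206
Highest is cycle (2) at 0.9321 (≤1, no arbitrage).

0.9321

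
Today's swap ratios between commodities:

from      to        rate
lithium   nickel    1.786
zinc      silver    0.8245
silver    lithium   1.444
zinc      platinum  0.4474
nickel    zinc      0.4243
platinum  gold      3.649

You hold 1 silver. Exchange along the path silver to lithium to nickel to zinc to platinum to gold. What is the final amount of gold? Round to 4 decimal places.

1.7865

1 silver × 1.444 = 1.444 lithium
1.444 lithium × 1.786 = 2.578984 nickel
2.578984 nickel × 0.4243 = 1.0942629112 zinc
1.0942629112 zinc × 0.4474 = 0.48957322647088 platinum
0.48957322647088 platinum × 3.649 = 1.78645270339224112 gold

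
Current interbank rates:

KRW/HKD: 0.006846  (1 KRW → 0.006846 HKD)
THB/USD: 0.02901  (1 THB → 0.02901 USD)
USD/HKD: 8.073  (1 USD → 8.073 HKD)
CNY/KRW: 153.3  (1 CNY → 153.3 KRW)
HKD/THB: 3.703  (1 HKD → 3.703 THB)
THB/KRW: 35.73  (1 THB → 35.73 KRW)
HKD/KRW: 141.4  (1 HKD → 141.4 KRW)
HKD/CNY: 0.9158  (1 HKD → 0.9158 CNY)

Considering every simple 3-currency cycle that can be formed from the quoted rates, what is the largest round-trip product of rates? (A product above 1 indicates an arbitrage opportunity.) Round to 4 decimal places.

0.9611

KRW→HKD→CNY→KRW: 0.006846 × 0.9158 × 153.3 = 0.96112
KRW→HKD→THB→KRW: 0.006846 × 3.703 × 35.73 = 0.90578
THB→USD→HKD→THB: 0.02901 × 8.073 × 3.703 = 0.86723
Maximum is KRW→HKD→CNY→KRW at 0.9611; no arbitrage — every cycle loses value.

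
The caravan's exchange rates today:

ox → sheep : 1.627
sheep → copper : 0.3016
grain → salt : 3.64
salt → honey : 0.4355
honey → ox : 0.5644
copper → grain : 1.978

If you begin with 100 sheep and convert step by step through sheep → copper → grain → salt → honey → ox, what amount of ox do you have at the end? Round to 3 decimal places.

100 sheep × 0.3016 = 30.16 copper
30.16 copper × 1.978 = 59.65648 grain
59.65648 grain × 3.64 = 217.1495872 salt
217.1495872 salt × 0.4355 = 94.5686452256 honey
94.5686452256 honey × 0.5644 = 53.37454336532864 ox

53.375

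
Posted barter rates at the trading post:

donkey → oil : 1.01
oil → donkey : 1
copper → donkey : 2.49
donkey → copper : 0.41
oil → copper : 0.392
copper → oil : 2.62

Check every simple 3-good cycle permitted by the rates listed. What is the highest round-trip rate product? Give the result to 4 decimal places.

donkey→copper→oil→donkey: 0.41 × 2.62 × 1 = 1.07420
donkey→oil→copper→donkey: 1.01 × 0.392 × 2.49 = 0.98584
Maximum is donkey→copper→oil→donkey at 1.0742; arbitrage exists.

1.0742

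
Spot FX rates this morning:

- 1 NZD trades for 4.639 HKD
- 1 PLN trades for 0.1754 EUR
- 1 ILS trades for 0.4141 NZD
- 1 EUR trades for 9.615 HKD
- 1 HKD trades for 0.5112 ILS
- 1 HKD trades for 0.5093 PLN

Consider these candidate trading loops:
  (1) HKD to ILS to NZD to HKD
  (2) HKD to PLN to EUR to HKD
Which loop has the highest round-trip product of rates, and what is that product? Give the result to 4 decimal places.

(1) 0.5112 × 0.4141 × 4.639 = 0.98202
(2) 0.5093 × 0.1754 × 9.615 = 0.85892
Highest is cycle (1) at 0.9820 (≤1, no arbitrage).

0.9820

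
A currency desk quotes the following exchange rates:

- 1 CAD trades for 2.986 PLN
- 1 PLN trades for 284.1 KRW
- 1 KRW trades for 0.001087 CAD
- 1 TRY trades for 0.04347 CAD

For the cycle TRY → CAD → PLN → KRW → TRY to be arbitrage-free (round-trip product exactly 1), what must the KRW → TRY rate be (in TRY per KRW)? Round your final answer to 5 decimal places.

0.02712

Known legs of the cycle: 0.04347 × 2.986 × 284.1 = 36.876583422
For no arbitrage the full-cycle product must be 1, so the missing rate is 1 / 36.876583422 ≈ 0.0271175.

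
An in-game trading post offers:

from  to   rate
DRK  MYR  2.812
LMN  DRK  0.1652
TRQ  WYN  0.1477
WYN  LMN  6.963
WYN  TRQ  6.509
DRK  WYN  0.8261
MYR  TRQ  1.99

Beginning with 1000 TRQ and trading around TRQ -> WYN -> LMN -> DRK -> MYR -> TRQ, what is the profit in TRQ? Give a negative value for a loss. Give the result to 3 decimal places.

1000 TRQ × 0.1477 = 147.7 WYN
147.7 WYN × 6.963 = 1028.4351 LMN
1028.4351 LMN × 0.1652 = 169.89747852 DRK
169.89747852 DRK × 2.812 = 477.75170959824 MYR
477.75170959824 MYR × 1.99 = 950.7259021004976 TRQ
Net change: 950.7259021004976 − 1000 = -49.2740978995024 TRQ

-49.274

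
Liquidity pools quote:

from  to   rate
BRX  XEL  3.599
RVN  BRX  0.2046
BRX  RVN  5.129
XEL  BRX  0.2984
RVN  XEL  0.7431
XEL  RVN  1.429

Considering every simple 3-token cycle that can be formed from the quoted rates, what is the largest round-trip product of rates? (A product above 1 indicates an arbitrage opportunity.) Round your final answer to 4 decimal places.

XEL→BRX→RVN→XEL: 0.2984 × 5.129 × 0.7431 = 1.13731
XEL→RVN→BRX→XEL: 1.429 × 0.2046 × 3.599 = 1.05225
Maximum is XEL→BRX→RVN→XEL at 1.1373; arbitrage exists.

1.1373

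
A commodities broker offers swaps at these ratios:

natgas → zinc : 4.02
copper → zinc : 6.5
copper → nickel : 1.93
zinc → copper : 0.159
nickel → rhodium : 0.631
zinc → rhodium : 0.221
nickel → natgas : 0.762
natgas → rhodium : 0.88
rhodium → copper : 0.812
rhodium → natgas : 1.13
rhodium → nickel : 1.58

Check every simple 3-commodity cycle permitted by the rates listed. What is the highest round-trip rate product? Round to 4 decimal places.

rhodium→copper→zinc→rhodium: 0.812 × 6.5 × 0.221 = 1.16644
rhodium→nickel→natgas→rhodium: 1.58 × 0.762 × 0.88 = 1.05948
rhodium→natgas→zinc→rhodium: 1.13 × 4.02 × 0.221 = 1.00391
rhodium→copper→nickel→rhodium: 0.812 × 1.93 × 0.631 = 0.98888
Maximum is rhodium→copper→zinc→rhodium at 1.1664; arbitrage exists.

1.1664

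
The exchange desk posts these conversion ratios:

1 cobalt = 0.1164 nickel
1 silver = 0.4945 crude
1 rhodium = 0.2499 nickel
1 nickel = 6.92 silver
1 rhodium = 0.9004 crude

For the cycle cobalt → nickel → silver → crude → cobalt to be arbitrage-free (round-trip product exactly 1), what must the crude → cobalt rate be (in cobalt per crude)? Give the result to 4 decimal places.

Known legs of the cycle: 0.1164 × 6.92 × 0.4945 = 0.398313816
For no arbitrage the full-cycle product must be 1, so the missing rate is 1 / 0.398313816 ≈ 2.510583.

2.5106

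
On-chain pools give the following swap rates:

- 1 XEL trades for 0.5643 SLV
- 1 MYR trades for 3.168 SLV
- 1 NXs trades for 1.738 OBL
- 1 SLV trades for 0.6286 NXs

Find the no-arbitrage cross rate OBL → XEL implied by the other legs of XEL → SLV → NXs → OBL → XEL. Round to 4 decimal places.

1.6221

Known legs of the cycle: 0.5643 × 0.6286 × 1.738 = 0.61650158724
For no arbitrage the full-cycle product must be 1, so the missing rate is 1 / 0.61650158724 ≈ 1.622056.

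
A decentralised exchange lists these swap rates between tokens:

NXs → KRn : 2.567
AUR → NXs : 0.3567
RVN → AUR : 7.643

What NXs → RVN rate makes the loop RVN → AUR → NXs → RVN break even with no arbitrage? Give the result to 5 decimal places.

0.36680

Known legs of the cycle: 7.643 × 0.3567 = 2.7262581
For no arbitrage the full-cycle product must be 1, so the missing rate is 1 / 2.7262581 ≈ 0.3668031.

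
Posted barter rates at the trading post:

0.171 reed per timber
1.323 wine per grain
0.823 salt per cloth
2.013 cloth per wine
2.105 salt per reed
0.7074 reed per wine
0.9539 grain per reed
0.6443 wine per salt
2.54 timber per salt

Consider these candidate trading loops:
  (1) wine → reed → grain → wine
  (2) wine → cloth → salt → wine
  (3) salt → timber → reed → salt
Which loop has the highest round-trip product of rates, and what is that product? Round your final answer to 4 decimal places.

(1) 0.7074 × 0.9539 × 1.323 = 0.89275
(2) 2.013 × 0.823 × 0.6443 = 1.06741
(3) 2.54 × 0.171 × 2.105 = 0.91429
Highest is cycle (2) at 1.0674 (>1, arbitrage).

1.0674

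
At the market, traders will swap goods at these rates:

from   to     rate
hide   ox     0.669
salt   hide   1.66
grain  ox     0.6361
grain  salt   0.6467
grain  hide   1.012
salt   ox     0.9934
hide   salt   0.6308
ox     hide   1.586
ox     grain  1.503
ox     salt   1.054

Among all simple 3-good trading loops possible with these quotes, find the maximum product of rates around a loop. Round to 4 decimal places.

hide→ox→salt→hide: 0.669 × 1.054 × 1.66 = 1.17051
hide→ox→grain→hide: 0.669 × 1.503 × 1.012 = 1.01757
hide→salt→ox→hide: 0.6308 × 0.9934 × 1.586 = 0.99385
salt→ox→grain→salt: 0.9934 × 1.503 × 0.6467 = 0.96557
Maximum is hide→ox→salt→hide at 1.1705; arbitrage exists.

1.1705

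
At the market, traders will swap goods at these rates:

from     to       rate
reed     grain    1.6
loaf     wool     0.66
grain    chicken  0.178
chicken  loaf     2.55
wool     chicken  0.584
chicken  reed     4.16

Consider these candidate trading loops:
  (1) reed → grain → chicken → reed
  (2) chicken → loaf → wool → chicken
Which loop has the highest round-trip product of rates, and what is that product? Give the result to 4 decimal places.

(1) 1.6 × 0.178 × 4.16 = 1.18477
(2) 2.55 × 0.66 × 0.584 = 0.98287
Highest is cycle (1) at 1.1848 (>1, arbitrage).

1.1848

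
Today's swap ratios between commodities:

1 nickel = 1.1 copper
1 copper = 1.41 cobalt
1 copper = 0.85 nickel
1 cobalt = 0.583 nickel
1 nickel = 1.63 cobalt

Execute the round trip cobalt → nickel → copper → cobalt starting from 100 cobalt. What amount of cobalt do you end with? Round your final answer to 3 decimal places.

100 cobalt × 0.583 = 58.3 nickel
58.3 nickel × 1.1 = 64.13 copper
64.13 copper × 1.41 = 90.4233 cobalt

90.423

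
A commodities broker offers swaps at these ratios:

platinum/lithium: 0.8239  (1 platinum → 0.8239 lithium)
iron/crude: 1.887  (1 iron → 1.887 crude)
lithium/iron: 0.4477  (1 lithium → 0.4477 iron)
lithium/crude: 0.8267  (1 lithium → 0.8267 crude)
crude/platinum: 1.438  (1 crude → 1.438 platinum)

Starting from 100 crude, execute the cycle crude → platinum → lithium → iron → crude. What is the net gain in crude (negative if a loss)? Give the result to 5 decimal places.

100 crude × 1.438 = 143.8 platinum
143.8 platinum × 0.8239 = 118.47682 lithium
118.47682 lithium × 0.4477 = 53.042072314 iron
53.042072314 iron × 1.887 = 100.090390456518 crude
Net change: 100.090390456518 − 100 = 0.090390456518 crude

0.09039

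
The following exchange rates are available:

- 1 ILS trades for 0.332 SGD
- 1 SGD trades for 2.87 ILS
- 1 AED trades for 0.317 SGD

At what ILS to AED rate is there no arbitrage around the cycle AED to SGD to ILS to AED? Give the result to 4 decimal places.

1.0992

Known legs of the cycle: 0.317 × 2.87 = 0.90979
For no arbitrage the full-cycle product must be 1, so the missing rate is 1 / 0.90979 ≈ 1.099155.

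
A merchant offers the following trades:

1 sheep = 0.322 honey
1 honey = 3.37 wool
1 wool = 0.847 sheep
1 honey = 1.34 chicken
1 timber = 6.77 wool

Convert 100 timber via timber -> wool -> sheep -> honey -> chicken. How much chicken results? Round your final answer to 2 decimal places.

247.42

100 timber × 6.77 = 677 wool
677 wool × 0.847 = 573.419 sheep
573.419 sheep × 0.322 = 184.640918 honey
184.640918 honey × 1.34 = 247.41883012 chicken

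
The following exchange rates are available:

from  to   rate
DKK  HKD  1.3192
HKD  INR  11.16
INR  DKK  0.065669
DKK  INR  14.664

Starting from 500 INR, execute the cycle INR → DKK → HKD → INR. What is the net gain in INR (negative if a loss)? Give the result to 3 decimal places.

500 INR × 0.065669 = 32.8345 DKK
32.8345 DKK × 1.3192 = 43.3152724 HKD
43.3152724 HKD × 11.16 = 483.398439984 INR
Net change: 483.398439984 − 500 = -16.601560016 INR

-16.602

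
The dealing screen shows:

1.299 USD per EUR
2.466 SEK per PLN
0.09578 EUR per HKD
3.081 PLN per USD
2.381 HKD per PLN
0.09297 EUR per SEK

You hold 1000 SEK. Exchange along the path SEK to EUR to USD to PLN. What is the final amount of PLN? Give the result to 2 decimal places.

1000 SEK × 0.09297 = 92.97 EUR
92.97 EUR × 1.299 = 120.76803 USD
120.76803 USD × 3.081 = 372.08630043 PLN

372.09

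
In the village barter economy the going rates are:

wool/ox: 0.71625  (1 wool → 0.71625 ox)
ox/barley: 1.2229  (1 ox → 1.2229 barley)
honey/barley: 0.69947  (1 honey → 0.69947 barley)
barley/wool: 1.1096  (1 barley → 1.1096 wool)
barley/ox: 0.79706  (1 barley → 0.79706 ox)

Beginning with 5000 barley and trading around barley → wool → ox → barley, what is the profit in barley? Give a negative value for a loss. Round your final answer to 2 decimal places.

-140.50

5000 barley × 1.1096 = 5548 wool
5548 wool × 0.71625 = 3973.755 ox
3973.755 ox × 1.2229 = 4859.5049895 barley
Net change: 4859.5049895 − 5000 = -140.4950105 barley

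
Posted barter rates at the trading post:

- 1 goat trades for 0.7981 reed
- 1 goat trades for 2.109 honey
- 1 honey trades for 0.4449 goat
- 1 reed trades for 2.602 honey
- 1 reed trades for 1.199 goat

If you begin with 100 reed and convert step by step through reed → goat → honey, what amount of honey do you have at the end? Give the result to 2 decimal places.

252.87

100 reed × 1.199 = 119.9 goat
119.9 goat × 2.109 = 252.8691 honey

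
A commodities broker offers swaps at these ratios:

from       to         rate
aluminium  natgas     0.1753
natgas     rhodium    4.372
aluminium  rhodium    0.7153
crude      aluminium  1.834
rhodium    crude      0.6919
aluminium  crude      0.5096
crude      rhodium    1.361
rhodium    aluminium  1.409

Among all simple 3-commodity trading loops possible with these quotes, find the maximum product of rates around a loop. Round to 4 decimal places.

1.0799

aluminium→natgas→rhodium→aluminium: 0.1753 × 4.372 × 1.409 = 1.07987
aluminium→crude→rhodium→aluminium: 0.5096 × 1.361 × 1.409 = 0.97723
aluminium→rhodium→crude→aluminium: 0.7153 × 0.6919 × 1.834 = 0.90768
Maximum is aluminium→natgas→rhodium→aluminium at 1.0799; arbitrage exists.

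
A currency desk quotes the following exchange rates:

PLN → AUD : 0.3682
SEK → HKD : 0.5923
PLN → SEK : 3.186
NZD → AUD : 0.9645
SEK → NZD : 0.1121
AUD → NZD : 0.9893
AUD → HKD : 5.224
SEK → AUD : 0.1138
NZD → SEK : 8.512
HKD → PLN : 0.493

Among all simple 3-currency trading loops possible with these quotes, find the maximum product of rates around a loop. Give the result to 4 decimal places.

AUD→NZD→SEK→AUD: 0.9893 × 8.512 × 0.1138 = 0.95830
AUD→HKD→PLN→AUD: 5.224 × 0.493 × 0.3682 = 0.94827
HKD→PLN→SEK→HKD: 0.493 × 3.186 × 0.5923 = 0.93032
Maximum is AUD→NZD→SEK→AUD at 0.9583; no arbitrage — every cycle loses value.

0.9583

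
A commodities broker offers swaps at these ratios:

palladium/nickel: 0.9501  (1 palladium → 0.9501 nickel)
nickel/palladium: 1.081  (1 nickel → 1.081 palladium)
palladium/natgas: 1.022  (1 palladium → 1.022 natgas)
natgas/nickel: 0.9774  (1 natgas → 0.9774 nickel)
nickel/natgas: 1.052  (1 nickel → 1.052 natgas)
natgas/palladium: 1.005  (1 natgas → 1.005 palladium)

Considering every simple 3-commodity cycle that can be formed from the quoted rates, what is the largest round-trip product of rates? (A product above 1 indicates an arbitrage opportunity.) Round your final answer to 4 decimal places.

1.0798

nickel→palladium→natgas→nickel: 1.081 × 1.022 × 0.9774 = 1.07981
nickel→natgas→palladium→nickel: 1.052 × 1.005 × 0.9501 = 1.00450
Maximum is nickel→palladium→natgas→nickel at 1.0798; arbitrage exists.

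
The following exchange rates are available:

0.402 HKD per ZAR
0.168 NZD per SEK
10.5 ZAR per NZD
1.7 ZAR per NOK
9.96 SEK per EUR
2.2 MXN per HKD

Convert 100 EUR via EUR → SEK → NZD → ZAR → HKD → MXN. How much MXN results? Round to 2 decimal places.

1553.84

100 EUR × 9.96 = 996 SEK
996 SEK × 0.168 = 167.328 NZD
167.328 NZD × 10.5 = 1756.944 ZAR
1756.944 ZAR × 0.402 = 706.291488 HKD
706.291488 HKD × 2.2 = 1553.8412736 MXN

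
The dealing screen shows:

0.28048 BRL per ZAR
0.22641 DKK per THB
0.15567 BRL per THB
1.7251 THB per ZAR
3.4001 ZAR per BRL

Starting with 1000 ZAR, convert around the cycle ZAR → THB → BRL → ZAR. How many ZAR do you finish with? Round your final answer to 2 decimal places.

1000 ZAR × 1.7251 = 1725.1 THB
1725.1 THB × 0.15567 = 268.546317 BRL
268.546317 BRL × 3.4001 = 913.0843324317 ZAR

913.08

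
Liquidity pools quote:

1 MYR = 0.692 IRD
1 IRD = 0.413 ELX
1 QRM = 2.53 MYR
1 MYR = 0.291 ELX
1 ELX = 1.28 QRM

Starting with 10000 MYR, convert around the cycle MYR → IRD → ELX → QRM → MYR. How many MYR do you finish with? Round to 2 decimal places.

9255.22

10000 MYR × 0.692 = 6920 IRD
6920 IRD × 0.413 = 2857.96 ELX
2857.96 ELX × 1.28 = 3658.1888 QRM
3658.1888 QRM × 2.53 = 9255.217664 MYR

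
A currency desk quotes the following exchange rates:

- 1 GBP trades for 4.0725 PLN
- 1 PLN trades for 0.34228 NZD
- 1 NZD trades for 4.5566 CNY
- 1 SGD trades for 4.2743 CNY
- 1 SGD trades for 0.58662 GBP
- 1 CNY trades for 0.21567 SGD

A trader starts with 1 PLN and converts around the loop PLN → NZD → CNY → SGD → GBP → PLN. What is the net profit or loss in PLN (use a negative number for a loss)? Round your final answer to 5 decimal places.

1 PLN × 0.34228 = 0.34228 NZD
0.34228 NZD × 4.5566 = 1.559633048 CNY
1.559633048 CNY × 0.21567 = 0.33636605946216 SGD
0.33636605946216 SGD × 0.58662 = 0.1973190578016922992 GBP
0.1973190578016922992 GBP × 4.0725 = 0.803581862897391888492 PLN
Net change: 0.803581862897391888492 − 1 = -0.196418137102608111508 PLN

-0.19642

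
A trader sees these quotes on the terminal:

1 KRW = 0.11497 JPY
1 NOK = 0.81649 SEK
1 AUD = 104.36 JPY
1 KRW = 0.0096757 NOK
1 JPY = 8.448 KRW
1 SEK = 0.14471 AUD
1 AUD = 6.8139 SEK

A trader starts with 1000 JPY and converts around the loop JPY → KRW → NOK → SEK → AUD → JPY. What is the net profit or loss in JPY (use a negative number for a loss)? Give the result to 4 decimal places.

7.9054

1000 JPY × 8.448 = 8448 KRW
8448 KRW × 0.0096757 = 81.7403136 NOK
81.7403136 NOK × 0.81649 = 66.740148651264 SEK
66.740148651264 SEK × 0.14471 = 9.65796691132441344 AUD
9.65796691132441344 AUD × 104.36 = 1007.9054268658157865984 JPY
Net change: 1007.9054268658157865984 − 1000 = 7.9054268658157865984 JPY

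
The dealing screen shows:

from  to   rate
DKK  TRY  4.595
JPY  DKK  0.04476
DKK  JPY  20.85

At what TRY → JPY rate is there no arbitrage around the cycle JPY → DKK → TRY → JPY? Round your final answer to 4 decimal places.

Known legs of the cycle: 0.04476 × 4.595 = 0.2056722
For no arbitrage the full-cycle product must be 1, so the missing rate is 1 / 0.2056722 ≈ 4.862106.

4.8621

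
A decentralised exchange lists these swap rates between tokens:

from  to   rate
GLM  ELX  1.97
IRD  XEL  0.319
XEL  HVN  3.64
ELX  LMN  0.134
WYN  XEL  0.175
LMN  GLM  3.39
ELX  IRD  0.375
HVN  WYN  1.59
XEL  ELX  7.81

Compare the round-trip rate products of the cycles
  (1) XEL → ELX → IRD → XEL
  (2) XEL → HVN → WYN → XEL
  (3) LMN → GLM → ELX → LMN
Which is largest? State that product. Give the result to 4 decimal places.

(1) 7.81 × 0.375 × 0.319 = 0.93427
(2) 3.64 × 1.59 × 0.175 = 1.01283
(3) 3.39 × 1.97 × 0.134 = 0.89489
Highest is cycle (2) at 1.0128 (>1, arbitrage).

1.0128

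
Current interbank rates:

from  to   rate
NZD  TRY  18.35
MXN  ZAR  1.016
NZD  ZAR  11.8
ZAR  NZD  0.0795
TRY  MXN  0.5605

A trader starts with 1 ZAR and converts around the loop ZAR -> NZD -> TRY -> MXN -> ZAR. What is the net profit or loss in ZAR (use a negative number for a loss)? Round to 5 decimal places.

1 ZAR × 0.0795 = 0.0795 NZD
0.0795 NZD × 18.35 = 1.458825 TRY
1.458825 TRY × 0.5605 = 0.8176714125 MXN
0.8176714125 MXN × 1.016 = 0.8307541551 ZAR
Net change: 0.8307541551 − 1 = -0.1692458449 ZAR

-0.16925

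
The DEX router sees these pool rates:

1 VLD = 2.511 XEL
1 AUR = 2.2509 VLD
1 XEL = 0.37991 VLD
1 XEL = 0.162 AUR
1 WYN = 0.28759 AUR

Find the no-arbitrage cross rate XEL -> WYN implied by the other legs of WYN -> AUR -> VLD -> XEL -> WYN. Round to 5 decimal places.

0.61521

Known legs of the cycle: 0.28759 × 2.2509 × 2.511 = 1.625461527141
For no arbitrage the full-cycle product must be 1, so the missing rate is 1 / 1.625461527141 ≈ 0.6152099.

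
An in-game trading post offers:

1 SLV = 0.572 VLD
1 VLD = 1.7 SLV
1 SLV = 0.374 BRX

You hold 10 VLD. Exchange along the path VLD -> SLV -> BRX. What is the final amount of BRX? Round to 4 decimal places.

6.3580

10 VLD × 1.7 = 17 SLV
17 SLV × 0.374 = 6.358 BRX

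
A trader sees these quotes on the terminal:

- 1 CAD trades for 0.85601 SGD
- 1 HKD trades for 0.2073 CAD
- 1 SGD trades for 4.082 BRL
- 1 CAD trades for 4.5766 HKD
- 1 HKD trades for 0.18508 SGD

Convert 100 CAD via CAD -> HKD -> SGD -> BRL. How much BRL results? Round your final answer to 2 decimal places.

100 CAD × 4.5766 = 457.66 HKD
457.66 HKD × 0.18508 = 84.7037128 SGD
84.7037128 SGD × 4.082 = 345.7605556496 BRL

345.76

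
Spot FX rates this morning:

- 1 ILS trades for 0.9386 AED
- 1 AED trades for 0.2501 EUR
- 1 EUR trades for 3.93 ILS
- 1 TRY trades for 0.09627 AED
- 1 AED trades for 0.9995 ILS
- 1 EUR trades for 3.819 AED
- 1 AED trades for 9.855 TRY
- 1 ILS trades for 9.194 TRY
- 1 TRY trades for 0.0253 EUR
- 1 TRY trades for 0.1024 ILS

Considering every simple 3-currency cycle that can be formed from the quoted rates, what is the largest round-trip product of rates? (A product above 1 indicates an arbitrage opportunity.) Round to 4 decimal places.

0.9522

TRY→EUR→AED→TRY: 0.0253 × 3.819 × 9.855 = 0.95220
ILS→AED→TRY→ILS: 0.9386 × 9.855 × 0.1024 = 0.94719
ILS→AED→EUR→ILS: 0.9386 × 0.2501 × 3.93 = 0.92254
ILS→TRY→EUR→ILS: 9.194 × 0.0253 × 3.93 = 0.91415
ILS→TRY→AED→ILS: 9.194 × 0.09627 × 0.9995 = 0.88466
Maximum is TRY→EUR→AED→TRY at 0.9522; no arbitrage — every cycle loses value.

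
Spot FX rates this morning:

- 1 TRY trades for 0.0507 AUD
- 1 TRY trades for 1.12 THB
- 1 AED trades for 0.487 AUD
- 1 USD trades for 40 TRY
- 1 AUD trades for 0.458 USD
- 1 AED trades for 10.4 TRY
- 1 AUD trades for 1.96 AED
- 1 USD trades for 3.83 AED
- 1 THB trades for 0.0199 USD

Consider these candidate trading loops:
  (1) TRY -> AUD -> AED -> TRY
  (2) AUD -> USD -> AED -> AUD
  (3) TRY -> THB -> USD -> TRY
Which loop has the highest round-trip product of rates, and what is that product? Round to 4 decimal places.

(1) 0.0507 × 1.96 × 10.4 = 1.03347
(2) 0.458 × 3.83 × 0.487 = 0.85427
(3) 1.12 × 0.0199 × 40 = 0.89152
Highest is cycle (1) at 1.0335 (>1, arbitrage).

1.0335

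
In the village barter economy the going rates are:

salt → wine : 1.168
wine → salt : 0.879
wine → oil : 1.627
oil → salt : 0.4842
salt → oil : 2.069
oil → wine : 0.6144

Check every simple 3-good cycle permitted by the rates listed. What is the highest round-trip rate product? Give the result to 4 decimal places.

1.1174

wine→salt→oil→wine: 0.879 × 2.069 × 0.6144 = 1.11738
wine→oil→salt→wine: 1.627 × 0.4842 × 1.168 = 0.92014
Maximum is wine→salt→oil→wine at 1.1174; arbitrage exists.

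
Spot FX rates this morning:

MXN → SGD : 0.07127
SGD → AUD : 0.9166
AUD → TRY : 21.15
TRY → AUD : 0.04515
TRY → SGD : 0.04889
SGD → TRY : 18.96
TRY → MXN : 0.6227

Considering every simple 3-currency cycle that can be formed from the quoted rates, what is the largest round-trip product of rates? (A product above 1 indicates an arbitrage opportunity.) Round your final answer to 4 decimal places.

SGD→AUD→TRY→SGD: 0.9166 × 21.15 × 0.04889 = 0.94779
SGD→TRY→MXN→SGD: 18.96 × 0.6227 × 0.07127 = 0.84144
Maximum is SGD→AUD→TRY→SGD at 0.9478; no arbitrage — every cycle loses value.

0.9478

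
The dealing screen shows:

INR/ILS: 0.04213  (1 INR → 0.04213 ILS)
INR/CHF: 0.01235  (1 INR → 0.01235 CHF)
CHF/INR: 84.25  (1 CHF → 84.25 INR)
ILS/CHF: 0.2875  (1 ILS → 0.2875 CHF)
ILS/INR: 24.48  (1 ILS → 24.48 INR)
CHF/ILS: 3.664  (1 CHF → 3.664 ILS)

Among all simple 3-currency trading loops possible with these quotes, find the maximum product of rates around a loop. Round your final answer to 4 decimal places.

1.1077

CHF→ILS→INR→CHF: 3.664 × 24.48 × 0.01235 = 1.10773
CHF→INR→ILS→CHF: 84.25 × 0.04213 × 0.2875 = 1.02047
Maximum is CHF→ILS→INR→CHF at 1.1077; arbitrage exists.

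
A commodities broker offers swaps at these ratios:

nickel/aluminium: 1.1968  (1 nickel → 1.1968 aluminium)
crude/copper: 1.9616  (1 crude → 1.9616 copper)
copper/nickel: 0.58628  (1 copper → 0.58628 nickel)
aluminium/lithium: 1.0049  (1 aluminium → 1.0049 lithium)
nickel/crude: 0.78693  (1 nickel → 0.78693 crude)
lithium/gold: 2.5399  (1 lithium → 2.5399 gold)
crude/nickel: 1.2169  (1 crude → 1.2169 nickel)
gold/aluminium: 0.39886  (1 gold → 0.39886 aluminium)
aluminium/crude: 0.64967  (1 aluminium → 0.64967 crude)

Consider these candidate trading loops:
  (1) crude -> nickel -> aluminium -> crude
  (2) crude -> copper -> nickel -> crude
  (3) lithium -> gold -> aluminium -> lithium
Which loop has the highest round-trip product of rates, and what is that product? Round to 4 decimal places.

1.0180

(1) 1.2169 × 1.1968 × 0.64967 = 0.94617
(2) 1.9616 × 0.58628 × 0.78693 = 0.90501
(3) 2.5399 × 0.39886 × 1.0049 = 1.01803
Highest is cycle (3) at 1.0180 (>1, arbitrage).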